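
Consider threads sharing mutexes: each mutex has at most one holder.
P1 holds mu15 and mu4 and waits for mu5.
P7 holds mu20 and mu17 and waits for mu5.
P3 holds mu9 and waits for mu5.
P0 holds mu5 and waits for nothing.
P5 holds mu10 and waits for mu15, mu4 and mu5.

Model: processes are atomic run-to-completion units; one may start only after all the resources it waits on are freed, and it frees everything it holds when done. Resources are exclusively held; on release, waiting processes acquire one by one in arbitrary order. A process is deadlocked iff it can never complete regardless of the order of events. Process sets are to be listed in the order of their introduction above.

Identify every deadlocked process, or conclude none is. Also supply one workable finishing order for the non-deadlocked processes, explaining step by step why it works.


No process is deadlocked.
Key observation: the wait relation is loop-free; peeling off processes with no waits unwinds the whole state.
A valid finishing order for the others: P0, P1, P3, P7, P5.
Step-by-step check:
  run P0 (it waits on nothing); releases mu5
  P1 waits on mu5 — all released -> runs and releases mu15 and mu4
  P3 waits on mu5 — all released -> runs and releases mu9
  P7 waits on mu5 — all released -> runs and releases mu20 and mu17
  P5 waits on mu15, mu4 and mu5 — all released -> runs and releases mu10


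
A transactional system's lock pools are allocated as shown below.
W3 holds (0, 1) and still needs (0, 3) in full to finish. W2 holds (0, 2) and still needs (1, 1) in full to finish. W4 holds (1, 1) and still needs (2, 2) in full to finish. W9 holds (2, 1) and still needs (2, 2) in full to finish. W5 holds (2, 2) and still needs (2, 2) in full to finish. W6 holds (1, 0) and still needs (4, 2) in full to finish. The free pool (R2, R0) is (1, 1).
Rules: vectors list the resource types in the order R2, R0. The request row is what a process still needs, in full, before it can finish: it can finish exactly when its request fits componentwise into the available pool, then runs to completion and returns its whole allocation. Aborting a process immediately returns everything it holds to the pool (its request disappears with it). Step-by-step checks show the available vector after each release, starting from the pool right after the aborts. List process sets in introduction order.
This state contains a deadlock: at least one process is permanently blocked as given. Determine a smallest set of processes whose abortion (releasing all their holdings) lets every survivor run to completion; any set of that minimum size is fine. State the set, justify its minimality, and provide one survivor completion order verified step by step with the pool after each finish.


The answer: abort W4.
Key observation: no ordering could ever have run W5 before the abort of W4; with (1, 1) back in the pool it fits at step 2.
Minimality: the empty abort set fails — the state is deadlocked as it stands.
The survivors complete as W2, W5, W9, W6, W3. Walking it through (starting from the post-abort pool):
  pool = (2, 2)
  W2: need (1, 1) fits (2, 2); releases (0, 2), pool now (2, 4)
  W5: need (2, 2) fits (2, 4); releases (2, 2), pool now (4, 6)
  W9: need (2, 2) fits (4, 6); releases (2, 1), pool now (6, 7)
  W6: need (4, 2) fits (6, 7); releases (1, 0), pool now (7, 7)
  W3: need (0, 3) fits (7, 7); releases (0, 1), pool now (7, 8)


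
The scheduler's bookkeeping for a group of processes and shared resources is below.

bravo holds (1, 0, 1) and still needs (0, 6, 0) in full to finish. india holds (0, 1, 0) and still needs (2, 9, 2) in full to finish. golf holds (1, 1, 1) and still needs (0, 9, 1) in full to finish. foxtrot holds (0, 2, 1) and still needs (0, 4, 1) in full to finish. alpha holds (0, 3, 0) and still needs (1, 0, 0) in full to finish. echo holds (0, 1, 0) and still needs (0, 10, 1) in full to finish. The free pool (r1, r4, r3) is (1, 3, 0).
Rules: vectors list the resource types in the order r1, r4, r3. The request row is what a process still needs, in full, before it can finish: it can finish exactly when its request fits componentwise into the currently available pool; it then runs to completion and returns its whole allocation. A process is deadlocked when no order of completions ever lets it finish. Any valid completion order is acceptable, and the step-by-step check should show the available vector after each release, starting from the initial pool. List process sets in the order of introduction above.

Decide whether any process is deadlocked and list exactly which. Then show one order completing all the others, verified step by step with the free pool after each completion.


Deadlocked set: india, golf and echo.
Key observation: even finishing alpha, bravo, foxtrot leaves just (2, 8, 2) free — too little r4 for any of the remaining processes.
The rest can finish in the order alpha, bravo, foxtrot. Verifying each step:
  pool = (1, 3, 0)
  alpha needs (1, 0, 0) <= (1, 3, 0) -> finishes; pool += (0, 3, 0) = (1, 6, 0)
  bravo needs (0, 6, 0) <= (1, 6, 0) -> finishes; pool += (1, 0, 1) = (2, 6, 1)
  foxtrot needs (0, 4, 1) <= (2, 6, 1) -> finishes; pool += (0, 2, 1) = (2, 8, 2)
The blocked processes can never fit:
  india still needs (2, 9, 2) but only (2, 8, 2) is free — short on r4
  golf still needs (0, 9, 1) but only (2, 8, 2) is free — short on r4
  echo still needs (0, 10, 1) but only (2, 8, 2) is free — short on r4


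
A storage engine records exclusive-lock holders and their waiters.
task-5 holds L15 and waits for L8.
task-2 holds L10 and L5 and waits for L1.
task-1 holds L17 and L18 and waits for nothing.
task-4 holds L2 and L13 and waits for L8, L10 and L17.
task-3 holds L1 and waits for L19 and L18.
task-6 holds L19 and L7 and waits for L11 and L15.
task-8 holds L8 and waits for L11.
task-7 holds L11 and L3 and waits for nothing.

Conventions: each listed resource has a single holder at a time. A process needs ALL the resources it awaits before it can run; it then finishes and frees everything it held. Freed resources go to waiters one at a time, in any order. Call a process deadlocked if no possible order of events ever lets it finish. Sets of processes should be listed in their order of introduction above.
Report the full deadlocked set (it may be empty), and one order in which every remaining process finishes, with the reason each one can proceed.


No process is deadlocked.
Key observation: all waits point, directly or indirectly, at processes that can finish, so nothing is permanently blocked.
A valid finishing order for the others: task-7, task-8, task-1, task-5, task-6, task-3, task-2, task-4.
Walking it through:
  task-7: no waits; runs immediately, freeing L11 and L3
  task-8: everything it awaited (L11) is free; runs, freeing L8
  task-1: no waits; runs immediately, freeing L17 and L18
  task-5: everything it awaited (L8) is free; runs, freeing L15
  task-6: everything it awaited (L11 and L15) is free; runs, freeing L19 and L7
  task-3: everything it awaited (L19 and L18) is free; runs, freeing L1
  task-2: everything it awaited (L1) is free; runs, freeing L10 and L5
  task-4: everything it awaited (L8, L10 and L17) is free; runs, freeing L2 and L13


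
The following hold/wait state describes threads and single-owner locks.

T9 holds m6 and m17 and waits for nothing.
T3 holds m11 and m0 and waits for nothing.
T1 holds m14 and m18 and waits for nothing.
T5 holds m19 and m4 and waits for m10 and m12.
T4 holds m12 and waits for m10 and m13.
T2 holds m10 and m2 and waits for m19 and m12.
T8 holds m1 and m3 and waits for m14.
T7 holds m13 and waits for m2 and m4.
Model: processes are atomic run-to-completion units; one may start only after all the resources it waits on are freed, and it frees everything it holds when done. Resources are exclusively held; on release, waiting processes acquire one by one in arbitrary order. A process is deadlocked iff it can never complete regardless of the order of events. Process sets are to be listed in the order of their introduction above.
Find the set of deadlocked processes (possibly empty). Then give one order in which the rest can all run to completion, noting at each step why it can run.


Deadlocked: T5, T4, T2 and T7.
Key observation: the waits loop around T5 -> T4 -> T2 -> T5 with no way out; T7 is caught in further circular waits.
The rest can finish in the order T1, T3, T8, T9.
Step-by-step check:
  run T1 (it waits on nothing); releases m14 and m18
  run T3 (it waits on nothing); releases m11 and m0
  run T8 (all its waits — m14 — are resolved); releases m1 and m3
  run T9 (it waits on nothing); releases m6 and m17


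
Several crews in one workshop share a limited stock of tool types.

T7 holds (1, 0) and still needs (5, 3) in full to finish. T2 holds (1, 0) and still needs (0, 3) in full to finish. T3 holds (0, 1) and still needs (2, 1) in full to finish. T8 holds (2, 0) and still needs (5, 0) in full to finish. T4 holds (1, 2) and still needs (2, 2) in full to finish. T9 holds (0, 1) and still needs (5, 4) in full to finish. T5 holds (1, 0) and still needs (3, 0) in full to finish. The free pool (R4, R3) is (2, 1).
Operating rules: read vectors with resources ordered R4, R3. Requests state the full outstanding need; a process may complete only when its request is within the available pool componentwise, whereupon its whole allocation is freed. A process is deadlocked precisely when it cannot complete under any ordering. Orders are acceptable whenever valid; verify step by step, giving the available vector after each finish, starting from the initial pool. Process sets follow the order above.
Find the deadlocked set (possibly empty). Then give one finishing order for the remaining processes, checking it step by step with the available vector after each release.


No process is deadlocked.
Key observation: there is always a runnable process — T3 first — so the state unwinds completely.
One completion order for the rest: T3, T4, T5, T2, T7, T8, T9. Check, step by step:
  pool = (2, 1)
  run T3 (needs (2, 1), free (2, 1)); after release of (0, 1) the pool is (2, 2)
  run T4 (needs (2, 2), free (2, 2)); after release of (1, 2) the pool is (3, 4)
  run T5 (needs (3, 0), free (3, 4)); after release of (1, 0) the pool is (4, 4)
  run T2 (needs (0, 3), free (4, 4)); after release of (1, 0) the pool is (5, 4)
  run T7 (needs (5, 3), free (5, 4)); after release of (1, 0) the pool is (6, 4)
  run T8 (needs (5, 0), free (6, 4)); after release of (2, 0) the pool is (8, 4)
  run T9 (needs (5, 4), free (8, 4)); after release of (0, 1) the pool is (8, 5)


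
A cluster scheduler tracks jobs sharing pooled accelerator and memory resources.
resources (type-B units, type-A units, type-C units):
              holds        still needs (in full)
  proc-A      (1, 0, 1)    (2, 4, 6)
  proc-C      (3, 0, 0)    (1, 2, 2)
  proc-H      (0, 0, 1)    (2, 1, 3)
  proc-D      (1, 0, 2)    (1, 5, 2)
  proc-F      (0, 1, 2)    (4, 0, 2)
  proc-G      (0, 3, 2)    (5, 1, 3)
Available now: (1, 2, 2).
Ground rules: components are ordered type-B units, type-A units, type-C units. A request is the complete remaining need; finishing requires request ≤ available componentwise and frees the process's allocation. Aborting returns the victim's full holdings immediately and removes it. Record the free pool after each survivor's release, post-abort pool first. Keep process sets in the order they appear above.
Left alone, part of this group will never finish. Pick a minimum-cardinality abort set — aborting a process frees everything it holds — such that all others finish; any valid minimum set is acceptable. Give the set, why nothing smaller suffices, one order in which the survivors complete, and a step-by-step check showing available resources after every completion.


The answer: abort proc-G.
Key observation: aborting proc-G returns (0, 3, 2), and proc-D — hopeless before — runs at step 2 with the returned capacity in the pool.
Minimality: the empty abort set fails — the state is deadlocked as it stands.
Survivors finish in the order: proc-C, proc-D, proc-H, proc-F, proc-A. Verifying each step (pool after the aborts first):
  pool = (1, 5, 4)
  run proc-C (needs (1, 2, 2), free (1, 5, 4)); after release of (3, 0, 0) the pool is (4, 5, 4)
  run proc-D (needs (1, 5, 2), free (4, 5, 4)); after release of (1, 0, 2) the pool is (5, 5, 6)
  run proc-H (needs (2, 1, 3), free (5, 5, 6)); after release of (0, 0, 1) the pool is (5, 5, 7)
  run proc-F (needs (4, 0, 2), free (5, 5, 7)); after release of (0, 1, 2) the pool is (5, 6, 9)
  run proc-A (needs (2, 4, 6), free (5, 6, 9)); after release of (1, 0, 1) the pool is (6, 6, 10)


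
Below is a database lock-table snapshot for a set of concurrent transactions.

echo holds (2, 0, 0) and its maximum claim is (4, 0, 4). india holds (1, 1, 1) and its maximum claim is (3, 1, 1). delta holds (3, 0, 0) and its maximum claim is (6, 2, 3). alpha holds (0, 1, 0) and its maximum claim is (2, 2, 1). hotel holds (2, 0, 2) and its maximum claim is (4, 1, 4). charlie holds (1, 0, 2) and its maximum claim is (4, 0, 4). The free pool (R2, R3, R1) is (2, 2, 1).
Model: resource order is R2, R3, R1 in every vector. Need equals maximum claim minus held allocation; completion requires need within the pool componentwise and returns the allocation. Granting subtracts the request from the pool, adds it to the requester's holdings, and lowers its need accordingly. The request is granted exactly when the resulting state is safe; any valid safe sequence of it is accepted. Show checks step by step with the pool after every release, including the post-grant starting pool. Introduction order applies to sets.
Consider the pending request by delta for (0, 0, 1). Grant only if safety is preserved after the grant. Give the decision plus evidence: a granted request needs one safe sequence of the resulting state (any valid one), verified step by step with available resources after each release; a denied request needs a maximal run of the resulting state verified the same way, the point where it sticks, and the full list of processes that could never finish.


DENY: after the grant no complete ordering would exist.
Key observation: after india, alpha complete, (3, 4, 1) is the best the pool ever gets, yet each leftover process wants more R1.
On the post-grant state, india, alpha is a maximal run — nothing extends it. Verifying each step:
  pool = (2, 2, 0)
  india: need (2, 0, 0) fits (2, 2, 0); releases (1, 1, 1), pool now (3, 3, 1)
  alpha: need (2, 1, 1) fits (3, 3, 1); releases (0, 1, 0), pool now (3, 4, 1)
  echo cannot run: need (2, 0, 4) vs free (3, 4, 1) (insufficient R1)
  delta cannot run: need (3, 2, 2) vs free (3, 4, 1) (insufficient R1)
  hotel cannot run: need (2, 1, 2) vs free (3, 4, 1) (insufficient R1)
  charlie cannot run: need (3, 0, 2) vs free (3, 4, 1) (insufficient R1)
Had the request been granted, echo, delta, hotel and charlie could never finish.


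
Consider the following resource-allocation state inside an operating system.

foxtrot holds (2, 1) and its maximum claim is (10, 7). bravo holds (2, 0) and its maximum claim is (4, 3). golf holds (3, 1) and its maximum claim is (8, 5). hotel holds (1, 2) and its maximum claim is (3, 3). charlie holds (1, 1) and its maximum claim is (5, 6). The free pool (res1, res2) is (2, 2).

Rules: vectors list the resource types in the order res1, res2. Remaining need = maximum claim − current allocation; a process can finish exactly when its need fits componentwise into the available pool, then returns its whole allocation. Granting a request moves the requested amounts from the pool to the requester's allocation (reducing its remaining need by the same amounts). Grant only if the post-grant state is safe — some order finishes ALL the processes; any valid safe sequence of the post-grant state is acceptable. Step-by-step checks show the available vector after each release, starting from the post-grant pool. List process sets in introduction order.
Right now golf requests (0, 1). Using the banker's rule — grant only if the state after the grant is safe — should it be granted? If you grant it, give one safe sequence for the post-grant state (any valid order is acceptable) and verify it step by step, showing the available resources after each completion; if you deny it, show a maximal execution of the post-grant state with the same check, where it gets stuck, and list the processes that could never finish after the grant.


GRANT: granting preserves safety; a valid post-grant sequence is hotel, bravo, golf, charlie, foxtrot.
Key observation: with (2, 1) left after the transfer, hotel can run at once — the state stays safe.
Verifying the post-grant state step by step:
  pool = (2, 1)
  run hotel (needs (2, 1), free (2, 1)); after release of (1, 2) the pool is (3, 3)
  run bravo (needs (2, 3), free (3, 3)); after release of (2, 0) the pool is (5, 3)
  run golf (needs (5, 3), free (5, 3)); after release of (3, 2) the pool is (8, 5)
  run charlie (needs (4, 5), free (8, 5)); after release of (1, 1) the pool is (9, 6)
  run foxtrot (needs (8, 6), free (9, 6)); after release of (2, 1) the pool is (11, 7)


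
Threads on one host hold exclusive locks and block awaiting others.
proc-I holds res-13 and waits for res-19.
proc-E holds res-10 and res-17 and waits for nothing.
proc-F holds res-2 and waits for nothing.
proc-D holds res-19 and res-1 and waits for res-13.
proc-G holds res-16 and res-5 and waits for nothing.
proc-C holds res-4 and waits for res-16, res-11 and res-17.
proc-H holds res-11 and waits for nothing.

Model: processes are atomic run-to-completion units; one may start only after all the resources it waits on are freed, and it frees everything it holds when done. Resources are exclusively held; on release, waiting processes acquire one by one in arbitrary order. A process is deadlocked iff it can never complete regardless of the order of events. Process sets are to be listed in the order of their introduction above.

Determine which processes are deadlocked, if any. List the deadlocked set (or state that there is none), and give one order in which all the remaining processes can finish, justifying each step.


The deadlocked set is proc-I and proc-D.
Key observation: along proc-I -> proc-D -> proc-I, each member waits on what the next one holds — a deadlock; no other process is dragged down with it.
The rest can finish in the order proc-E, proc-G, proc-H, proc-C, proc-F.
Walking it through:
  proc-E waits on nothing -> runs at once and releases res-10 and res-17
  proc-G waits on nothing -> runs at once and releases res-16 and res-5
  proc-H waits on nothing -> runs at once and releases res-11
  proc-C waits on res-16, res-11 and res-17 — all released -> runs and releases res-4
  proc-F waits on nothing -> runs at once and releases res-2


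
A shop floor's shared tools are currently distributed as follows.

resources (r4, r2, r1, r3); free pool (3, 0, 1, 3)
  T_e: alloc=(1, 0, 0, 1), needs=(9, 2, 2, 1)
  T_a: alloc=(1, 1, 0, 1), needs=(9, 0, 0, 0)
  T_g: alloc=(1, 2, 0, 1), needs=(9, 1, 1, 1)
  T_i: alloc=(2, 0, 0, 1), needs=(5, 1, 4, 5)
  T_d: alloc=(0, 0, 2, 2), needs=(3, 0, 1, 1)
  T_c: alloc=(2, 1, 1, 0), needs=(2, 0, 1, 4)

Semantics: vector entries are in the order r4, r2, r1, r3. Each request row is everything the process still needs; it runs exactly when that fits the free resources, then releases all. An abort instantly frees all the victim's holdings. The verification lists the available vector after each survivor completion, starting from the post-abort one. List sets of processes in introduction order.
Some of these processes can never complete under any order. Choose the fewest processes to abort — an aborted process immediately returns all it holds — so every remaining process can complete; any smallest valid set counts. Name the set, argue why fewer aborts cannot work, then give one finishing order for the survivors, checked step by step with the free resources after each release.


The answer: abort T_e and T_a.
Key observation: aborting T_e and T_a returns (2, 1, 0, 2), and T_g — hopeless before — runs at step 4 with the returned capacity in the pool.
No one abort is enough; case by case: T_e alone leaves T_a blocked (short on r4); T_a alone leaves T_e blocked (short on r4); T_g alone leaves T_e blocked (short on r4); T_i alone leaves T_e blocked (short on r4 and r2); T_d alone leaves T_e blocked (short on r4 and r2); T_c alone leaves T_e blocked (short on r4 and r2).
Survivors finish in the order: T_d, T_c, T_i, T_g. Check, step by step (pool after the aborts first):
  pool = (5, 1, 1, 5)
  run T_d (needs (3, 0, 1, 1), free (5, 1, 1, 5)); after release of (0, 0, 2, 2) the pool is (5, 1, 3, 7)
  run T_c (needs (2, 0, 1, 4), free (5, 1, 3, 7)); after release of (2, 1, 1, 0) the pool is (7, 2, 4, 7)
  run T_i (needs (5, 1, 4, 5), free (7, 2, 4, 7)); after release of (2, 0, 0, 1) the pool is (9, 2, 4, 8)
  run T_g (needs (9, 1, 1, 1), free (9, 2, 4, 8)); after release of (1, 2, 0, 1) the pool is (10, 4, 4, 9)


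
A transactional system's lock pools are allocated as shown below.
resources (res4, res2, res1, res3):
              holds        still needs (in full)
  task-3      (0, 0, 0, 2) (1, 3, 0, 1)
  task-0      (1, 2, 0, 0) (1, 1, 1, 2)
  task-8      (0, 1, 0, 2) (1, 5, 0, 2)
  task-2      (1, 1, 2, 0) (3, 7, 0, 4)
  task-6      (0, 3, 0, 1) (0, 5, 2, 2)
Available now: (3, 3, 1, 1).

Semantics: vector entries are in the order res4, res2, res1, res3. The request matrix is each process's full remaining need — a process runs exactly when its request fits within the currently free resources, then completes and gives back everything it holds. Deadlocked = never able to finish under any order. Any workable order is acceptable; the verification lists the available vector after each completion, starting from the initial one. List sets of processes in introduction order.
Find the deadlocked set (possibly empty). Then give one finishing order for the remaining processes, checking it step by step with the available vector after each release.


The deadlocked set is task-2 and task-6.
Key observation: after task-3, task-0, task-8 the pool peaks at (4, 6, 1, 5), and each blocked process is short somewhere: task-2 on res2; task-6 on res1.
One completion order for the rest: task-3, task-0, task-8. Step-by-step check:
  pool = (3, 3, 1, 1)
  task-3: need (1, 3, 0, 1) fits (3, 3, 1, 1); releases (0, 0, 0, 2), pool now (3, 3, 1, 3)
  task-0: need (1, 1, 1, 2) fits (3, 3, 1, 3); releases (1, 2, 0, 0), pool now (4, 5, 1, 3)
  task-8: need (1, 5, 0, 2) fits (4, 5, 1, 3); releases (0, 1, 0, 2), pool now (4, 6, 1, 5)
The blocked processes can never fit:
  task-2 cannot run: need (3, 7, 0, 4) vs free (4, 6, 1, 5) (insufficient res2)
  task-6 cannot run: need (0, 5, 2, 2) vs free (4, 6, 1, 5) (insufficient res1)


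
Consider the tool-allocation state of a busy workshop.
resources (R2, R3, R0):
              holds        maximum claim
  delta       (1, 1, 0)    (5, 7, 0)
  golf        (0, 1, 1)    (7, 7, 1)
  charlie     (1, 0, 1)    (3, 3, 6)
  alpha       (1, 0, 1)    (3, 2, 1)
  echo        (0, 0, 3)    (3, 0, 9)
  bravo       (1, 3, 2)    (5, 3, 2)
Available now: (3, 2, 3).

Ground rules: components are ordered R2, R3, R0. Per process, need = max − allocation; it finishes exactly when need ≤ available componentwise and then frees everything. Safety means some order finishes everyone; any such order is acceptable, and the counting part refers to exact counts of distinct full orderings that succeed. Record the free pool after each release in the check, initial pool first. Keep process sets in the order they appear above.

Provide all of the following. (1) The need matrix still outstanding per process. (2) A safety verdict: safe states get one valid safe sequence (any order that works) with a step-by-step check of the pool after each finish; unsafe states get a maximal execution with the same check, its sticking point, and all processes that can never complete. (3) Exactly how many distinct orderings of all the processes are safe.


(1) Outstanding need per process (order R2, R3, R0):
  delta: (4, 6, 0)
  golf: (7, 6, 0)
  charlie: (2, 3, 5)
  alpha: (2, 2, 0)
  echo: (3, 0, 6)
  bravo: (4, 0, 0)
(2) UNSAFE — no complete ordering exists.
Key observation: the pool after alpha, bravo, charlie, echo is (6, 5, 10); every surviving request exceeds it in R3, so progress ends there.
Going as far as possible: alpha, bravo, charlie, echo; after that, nothing fits. Step-by-step check:
  pool = (3, 2, 3)
  alpha needs (2, 2, 0) <= (3, 2, 3) -> finishes; pool += (1, 0, 1) = (4, 2, 4)
  bravo needs (4, 0, 0) <= (4, 2, 4) -> finishes; pool += (1, 3, 2) = (5, 5, 6)
  charlie needs (2, 3, 5) <= (5, 5, 6) -> finishes; pool += (1, 0, 1) = (6, 5, 7)
  echo needs (3, 0, 6) <= (6, 5, 7) -> finishes; pool += (0, 0, 3) = (6, 5, 10)
  delta cannot run: need (4, 6, 0) vs free (6, 5, 10) (insufficient R3)
  golf cannot run: need (7, 6, 0) vs free (6, 5, 10) (insufficient R2 and R3)
Never able to finish: delta and golf.
(3) Exactly 0 of the possible complete orderings are safe sequences.


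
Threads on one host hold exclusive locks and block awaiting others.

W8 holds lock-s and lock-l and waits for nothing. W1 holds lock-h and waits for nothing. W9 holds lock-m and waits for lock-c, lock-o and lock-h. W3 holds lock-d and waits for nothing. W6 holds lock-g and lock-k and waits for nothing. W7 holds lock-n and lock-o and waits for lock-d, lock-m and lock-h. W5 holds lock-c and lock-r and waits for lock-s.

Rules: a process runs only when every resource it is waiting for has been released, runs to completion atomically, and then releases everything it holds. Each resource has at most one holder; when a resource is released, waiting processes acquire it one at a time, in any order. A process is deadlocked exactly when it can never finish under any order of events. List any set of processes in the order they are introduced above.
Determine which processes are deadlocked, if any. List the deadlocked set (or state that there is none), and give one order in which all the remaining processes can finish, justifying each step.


The deadlocked set is W9 and W7.
Key observation: along W9 -> W7 -> W9, each member waits on what the next one holds — a deadlock; no other process is dragged down with it.
The rest can finish in the order W1, W8, W5, W3, W6.
Verifying each step:
  W1 waits on nothing -> runs at once and releases lock-h
  W8 waits on nothing -> runs at once and releases lock-s and lock-l
  run W5 (all its waits — lock-s — are resolved); releases lock-c and lock-r
  W3 waits on nothing -> runs at once and releases lock-d
  W6 waits on nothing -> runs at once and releases lock-g and lock-k


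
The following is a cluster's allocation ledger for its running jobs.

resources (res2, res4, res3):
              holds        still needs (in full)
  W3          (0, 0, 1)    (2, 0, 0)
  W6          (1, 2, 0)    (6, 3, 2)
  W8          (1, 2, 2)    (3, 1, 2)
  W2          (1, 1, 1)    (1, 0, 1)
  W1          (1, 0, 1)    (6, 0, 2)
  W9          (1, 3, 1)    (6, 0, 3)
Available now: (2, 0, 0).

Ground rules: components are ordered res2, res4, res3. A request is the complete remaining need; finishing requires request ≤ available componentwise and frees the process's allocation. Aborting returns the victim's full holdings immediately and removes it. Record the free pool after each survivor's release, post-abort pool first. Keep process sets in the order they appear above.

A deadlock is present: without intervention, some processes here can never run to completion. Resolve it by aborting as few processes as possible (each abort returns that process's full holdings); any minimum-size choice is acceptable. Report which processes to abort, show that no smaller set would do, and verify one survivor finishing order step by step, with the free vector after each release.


The answer: abort W1 and W9.
Key observation: before aborting W1 and W9, W6 was permanently blocked — no order could ever run it; afterwards it completes at step 4.
Why nothing smaller works — every single abort fails: W3 alone leaves W6 blocked (short on res2); W6 alone leaves W1 blocked (short on res2); W8 alone leaves W6 blocked (short on res2); W2 alone leaves W6 blocked (short on res2); W1 alone leaves W6 blocked (short on res2); W9 alone leaves W6 blocked (short on res2).
The survivors complete as W3, W8, W2, W6. Check, step by step (starting from the post-abort pool):
  pool = (4, 3, 2)
  W3: need (2, 0, 0) fits (4, 3, 2); releases (0, 0, 1), pool now (4, 3, 3)
  W8: need (3, 1, 2) fits (4, 3, 3); releases (1, 2, 2), pool now (5, 5, 5)
  W2: need (1, 0, 1) fits (5, 5, 5); releases (1, 1, 1), pool now (6, 6, 6)
  W6: need (6, 3, 2) fits (6, 6, 6); releases (1, 2, 0), pool now (7, 8, 6)


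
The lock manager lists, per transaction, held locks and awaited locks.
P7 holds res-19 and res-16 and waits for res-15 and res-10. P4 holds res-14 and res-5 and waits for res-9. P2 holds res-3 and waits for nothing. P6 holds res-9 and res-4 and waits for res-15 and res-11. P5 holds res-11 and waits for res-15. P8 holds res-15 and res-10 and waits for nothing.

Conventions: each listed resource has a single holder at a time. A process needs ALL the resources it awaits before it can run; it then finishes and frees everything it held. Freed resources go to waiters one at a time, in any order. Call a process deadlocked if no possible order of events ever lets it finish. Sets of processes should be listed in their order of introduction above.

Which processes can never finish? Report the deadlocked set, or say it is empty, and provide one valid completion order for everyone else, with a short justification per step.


Nothing here is deadlocked.
Key observation: there is no circular wait here — follow any chain and it reaches a process that is free to run now.
One completion order for the rest: P8, P5, P2, P6, P4, P7.
Walking it through:
  P8: no waits; runs immediately, freeing res-15 and res-10
  run P5 (all its waits — res-15 — are resolved); releases res-11
  P2: no waits; runs immediately, freeing res-3
  run P6 (all its waits — res-15 and res-11 — are resolved); releases res-9 and res-4
  run P4 (all its waits — res-9 — are resolved); releases res-14 and res-5
  run P7 (all its waits — res-15 and res-10 — are resolved); releases res-19 and res-16


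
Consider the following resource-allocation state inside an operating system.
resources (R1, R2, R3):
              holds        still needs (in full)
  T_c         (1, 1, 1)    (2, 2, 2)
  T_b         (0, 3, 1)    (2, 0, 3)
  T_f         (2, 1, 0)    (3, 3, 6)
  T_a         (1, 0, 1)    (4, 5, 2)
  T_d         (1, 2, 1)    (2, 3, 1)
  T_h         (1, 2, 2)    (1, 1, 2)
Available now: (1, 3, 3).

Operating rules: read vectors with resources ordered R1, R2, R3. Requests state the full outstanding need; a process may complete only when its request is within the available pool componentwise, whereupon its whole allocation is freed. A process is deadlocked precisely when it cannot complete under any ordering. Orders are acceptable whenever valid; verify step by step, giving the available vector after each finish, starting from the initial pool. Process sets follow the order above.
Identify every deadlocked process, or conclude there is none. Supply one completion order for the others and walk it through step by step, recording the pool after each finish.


The deadlocked set is empty.
Key observation: T_h can run right away; the returned allocation unlocks the remaining processes in turn.
One completion order for the rest: T_h, T_d, T_f, T_c, T_b, T_a. Step-by-step check:
  pool = (1, 3, 3)
  run T_h (needs (1, 1, 2), free (1, 3, 3)); after release of (1, 2, 2) the pool is (2, 5, 5)
  run T_d (needs (2, 3, 1), free (2, 5, 5)); after release of (1, 2, 1) the pool is (3, 7, 6)
  run T_f (needs (3, 3, 6), free (3, 7, 6)); after release of (2, 1, 0) the pool is (5, 8, 6)
  run T_c (needs (2, 2, 2), free (5, 8, 6)); after release of (1, 1, 1) the pool is (6, 9, 7)
  run T_b (needs (2, 0, 3), free (6, 9, 7)); after release of (0, 3, 1) the pool is (6, 12, 8)
  run T_a (needs (4, 5, 2), free (6, 12, 8)); after release of (1, 0, 1) the pool is (7, 12, 9)


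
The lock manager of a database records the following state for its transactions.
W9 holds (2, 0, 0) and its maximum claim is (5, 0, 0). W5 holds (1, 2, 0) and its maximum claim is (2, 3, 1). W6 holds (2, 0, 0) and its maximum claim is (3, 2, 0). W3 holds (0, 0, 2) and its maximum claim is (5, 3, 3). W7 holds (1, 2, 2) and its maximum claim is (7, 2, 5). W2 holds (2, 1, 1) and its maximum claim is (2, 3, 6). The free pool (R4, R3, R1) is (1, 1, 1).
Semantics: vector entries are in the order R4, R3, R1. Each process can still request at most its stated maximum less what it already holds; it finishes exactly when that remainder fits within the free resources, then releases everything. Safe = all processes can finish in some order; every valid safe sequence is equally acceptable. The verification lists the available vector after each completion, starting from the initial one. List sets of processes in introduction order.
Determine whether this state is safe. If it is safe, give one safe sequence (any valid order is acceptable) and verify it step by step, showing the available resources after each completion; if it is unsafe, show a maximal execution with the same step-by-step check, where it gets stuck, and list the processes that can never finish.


The state is SAFE; one workable sequence: W5, W6, W9, W3, W7, W2.
Key observation: W5 marks the first exact bind of the order: its need (1, 1, 1) fits the free (1, 1, 1) with zero slack on a requested resource.
Verifying each step:
  pool = (1, 1, 1)
  W5 needs (1, 1, 1) <= (1, 1, 1) -> finishes; pool += (1, 2, 0) = (2, 3, 1)
  W6 needs (1, 2, 0) <= (2, 3, 1) -> finishes; pool += (2, 0, 0) = (4, 3, 1)
  W9 needs (3, 0, 0) <= (4, 3, 1) -> finishes; pool += (2, 0, 0) = (6, 3, 1)
  W3 needs (5, 3, 1) <= (6, 3, 1) -> finishes; pool += (0, 0, 2) = (6, 3, 3)
  W7 needs (6, 0, 3) <= (6, 3, 3) -> finishes; pool += (1, 2, 2) = (7, 5, 5)
  W2 needs (0, 2, 5) <= (7, 5, 5) -> finishes; pool += (2, 1, 1) = (9, 6, 6)


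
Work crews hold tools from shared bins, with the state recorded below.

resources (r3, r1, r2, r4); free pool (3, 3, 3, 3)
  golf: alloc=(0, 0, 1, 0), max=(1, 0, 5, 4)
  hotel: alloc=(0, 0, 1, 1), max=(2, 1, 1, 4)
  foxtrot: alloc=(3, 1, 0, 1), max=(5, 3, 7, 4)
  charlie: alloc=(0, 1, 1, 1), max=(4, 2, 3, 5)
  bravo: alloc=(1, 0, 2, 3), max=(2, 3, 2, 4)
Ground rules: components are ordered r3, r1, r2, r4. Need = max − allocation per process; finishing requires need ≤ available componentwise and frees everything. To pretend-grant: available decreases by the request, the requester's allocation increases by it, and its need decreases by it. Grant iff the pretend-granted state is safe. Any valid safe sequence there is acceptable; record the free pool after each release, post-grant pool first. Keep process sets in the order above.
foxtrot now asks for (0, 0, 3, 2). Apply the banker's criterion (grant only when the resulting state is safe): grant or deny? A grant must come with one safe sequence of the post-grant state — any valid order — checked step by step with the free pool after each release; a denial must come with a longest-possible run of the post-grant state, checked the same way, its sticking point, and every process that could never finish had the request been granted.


GRANT: granting preserves safety; a valid post-grant sequence is bravo, charlie, hotel, foxtrot, golf.
Key observation: granting shrinks the pool to (3, 3, 0, 1), yet bravo still fits and the chain goes through.
Verifying the post-grant state step by step:
  pool = (3, 3, 0, 1)
  bravo needs (1, 3, 0, 1) <= (3, 3, 0, 1) -> finishes; pool += (1, 0, 2, 3) = (4, 3, 2, 4)
  charlie needs (4, 1, 2, 4) <= (4, 3, 2, 4) -> finishes; pool += (0, 1, 1, 1) = (4, 4, 3, 5)
  hotel needs (2, 1, 0, 3) <= (4, 4, 3, 5) -> finishes; pool += (0, 0, 1, 1) = (4, 4, 4, 6)
  foxtrot needs (2, 2, 4, 1) <= (4, 4, 4, 6) -> finishes; pool += (3, 1, 3, 3) = (7, 5, 7, 9)
  golf needs (1, 0, 4, 4) <= (7, 5, 7, 9) -> finishes; pool += (0, 0, 1, 0) = (7, 5, 8, 9)


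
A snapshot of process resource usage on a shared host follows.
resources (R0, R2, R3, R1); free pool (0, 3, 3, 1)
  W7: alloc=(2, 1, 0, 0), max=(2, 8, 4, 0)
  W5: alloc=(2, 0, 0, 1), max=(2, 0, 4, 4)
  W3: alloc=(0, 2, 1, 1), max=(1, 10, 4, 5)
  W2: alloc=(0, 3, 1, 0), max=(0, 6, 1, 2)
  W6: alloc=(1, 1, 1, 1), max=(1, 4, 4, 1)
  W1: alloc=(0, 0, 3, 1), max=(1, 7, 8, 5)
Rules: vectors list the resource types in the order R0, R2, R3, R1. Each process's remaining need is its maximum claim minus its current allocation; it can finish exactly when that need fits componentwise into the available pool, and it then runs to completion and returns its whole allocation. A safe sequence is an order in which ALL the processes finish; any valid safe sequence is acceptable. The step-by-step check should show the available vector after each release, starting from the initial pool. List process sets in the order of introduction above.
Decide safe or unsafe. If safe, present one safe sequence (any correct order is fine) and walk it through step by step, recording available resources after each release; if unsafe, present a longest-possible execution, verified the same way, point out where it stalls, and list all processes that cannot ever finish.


UNSAFE.
Key observation: no order helps: past W6, W2, W7, the free pool tops out at (3, 8, 5, 2), below what each blocked process needs in R1.
The run W6, W2, W7 cannot be extended any further. Check, step by step:
  pool = (0, 3, 3, 1)
  W6: need (0, 3, 3, 0) fits (0, 3, 3, 1); releases (1, 1, 1, 1), pool now (1, 4, 4, 2)
  W2: need (0, 3, 0, 2) fits (1, 4, 4, 2); releases (0, 3, 1, 0), pool now (1, 7, 5, 2)
  W7: need (0, 7, 4, 0) fits (1, 7, 5, 2); releases (2, 1, 0, 0), pool now (3, 8, 5, 2)
  W5 cannot run: need (0, 0, 4, 3) vs free (3, 8, 5, 2) (insufficient R1)
  W3 cannot run: need (1, 8, 3, 4) vs free (3, 8, 5, 2) (insufficient R1)
  W1 cannot run: need (1, 7, 5, 4) vs free (3, 8, 5, 2) (insufficient R1)
Never able to finish: W5, W3 and W1.


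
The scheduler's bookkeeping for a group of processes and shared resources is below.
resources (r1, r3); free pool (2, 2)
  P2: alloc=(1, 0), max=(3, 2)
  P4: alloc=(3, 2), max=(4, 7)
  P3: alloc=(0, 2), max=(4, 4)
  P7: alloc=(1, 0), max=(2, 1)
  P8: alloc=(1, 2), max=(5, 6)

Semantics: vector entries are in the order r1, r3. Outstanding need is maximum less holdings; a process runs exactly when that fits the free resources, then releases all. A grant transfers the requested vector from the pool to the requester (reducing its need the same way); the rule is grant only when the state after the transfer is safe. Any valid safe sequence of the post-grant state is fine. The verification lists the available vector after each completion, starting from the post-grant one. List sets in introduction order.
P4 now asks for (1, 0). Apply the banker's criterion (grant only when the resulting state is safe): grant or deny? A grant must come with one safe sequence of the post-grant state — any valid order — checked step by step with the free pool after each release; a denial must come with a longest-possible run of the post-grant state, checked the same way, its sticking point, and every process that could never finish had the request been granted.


DENY — the pretend-granted state is unsafe.
Key observation: after P7, P2 the pool peaks at (3, 2), and each blocked process is short somewhere: P4 on r3; P3 on r1; P8 on r1, r3.
After a pretend grant, a maximal execution: P7, P2 — then nothing else fits. Verifying each step:
  pool = (1, 2)
  P7 needs (1, 1) <= (1, 2) -> finishes; pool += (1, 0) = (2, 2)
  P2 needs (2, 2) <= (2, 2) -> finishes; pool += (1, 0) = (3, 2)
  P4 still needs (0, 5) but only (3, 2) is free — short on r3
  P3 still needs (4, 2) but only (3, 2) is free — short on r1
  P8 still needs (4, 4) but only (3, 2) is free — short on r1 and r3
Had the request been granted, P4, P3 and P8 could never finish.


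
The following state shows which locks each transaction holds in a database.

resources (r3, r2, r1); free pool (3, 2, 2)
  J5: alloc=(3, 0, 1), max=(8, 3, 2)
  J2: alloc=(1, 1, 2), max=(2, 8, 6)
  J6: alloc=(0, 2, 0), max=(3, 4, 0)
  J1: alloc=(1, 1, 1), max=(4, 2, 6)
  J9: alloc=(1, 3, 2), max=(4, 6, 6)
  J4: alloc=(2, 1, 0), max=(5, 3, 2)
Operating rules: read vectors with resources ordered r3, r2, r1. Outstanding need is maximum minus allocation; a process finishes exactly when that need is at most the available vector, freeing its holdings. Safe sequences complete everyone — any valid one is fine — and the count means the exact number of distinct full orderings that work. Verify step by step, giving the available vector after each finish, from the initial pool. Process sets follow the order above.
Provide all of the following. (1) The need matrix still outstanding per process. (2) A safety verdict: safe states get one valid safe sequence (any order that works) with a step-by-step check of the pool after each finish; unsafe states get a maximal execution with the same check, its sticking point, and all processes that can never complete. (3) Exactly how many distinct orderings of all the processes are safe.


(1) Need matrix, components ordered r3, r2, r1:
  J5: (5, 3, 1)
  J2: (1, 7, 4)
  J6: (3, 2, 0)
  J1: (3, 1, 5)
  J9: (3, 3, 4)
  J4: (3, 2, 2)
(2) UNSAFE — no complete ordering exists.
Key observation: the wall is r1: completing J6, J4, J5 brings the pool only to (8, 5, 3), and all the rest need more.
Going as far as possible: J6, J4, J5; after that, nothing fits. Step-by-step check:
  pool = (3, 2, 2)
  J6: need (3, 2, 0) fits (3, 2, 2); releases (0, 2, 0), pool now (3, 4, 2)
  J4: need (3, 2, 2) fits (3, 4, 2); releases (2, 1, 0), pool now (5, 5, 2)
  J5: need (5, 3, 1) fits (5, 5, 2); releases (3, 0, 1), pool now (8, 5, 3)
  J2 still needs (1, 7, 4) but only (8, 5, 3) is free — short on r2 and r1
  J1 still needs (3, 1, 5) but only (8, 5, 3) is free — short on r1
  J9 still needs (3, 3, 4) but only (8, 5, 3) is free — short on r1
Permanently blocked: J2, J1 and J9.
(3) Precisely 0 of the possible complete orderings are safe sequences.
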